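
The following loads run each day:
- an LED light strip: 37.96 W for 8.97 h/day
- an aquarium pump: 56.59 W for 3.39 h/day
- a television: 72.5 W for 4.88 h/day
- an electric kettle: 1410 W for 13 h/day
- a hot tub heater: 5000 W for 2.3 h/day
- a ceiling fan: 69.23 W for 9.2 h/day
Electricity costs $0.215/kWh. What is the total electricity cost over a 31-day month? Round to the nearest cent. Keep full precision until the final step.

LED light strip: 37.96 W × 8.97 h × 31 d = 10,556 Wh = 10.56 kWh
aquarium pump: 56.59 W × 3.39 h × 31 d = 5,947 Wh = 5.947 kWh
television: 72.5 W × 4.88 h × 31 d = 10,968 Wh = 10.97 kWh
electric kettle: 1410 W × 13 h × 31 d = 568,230 Wh = 568.2 kWh
hot tub heater: 5000 W × 2.3 h × 31 d = 356,500 Wh = 356.5 kWh
ceiling fan: 69.23 W × 9.2 h × 31 d = 19,744 Wh = 19.74 kWh
Total energy = 10.56 + 5.947 + 10.97 + 568.2 + 356.5 + 19.74 = 971.9 kWh
Cost = 971.9 kWh × $0.215 = $208.97

$208.97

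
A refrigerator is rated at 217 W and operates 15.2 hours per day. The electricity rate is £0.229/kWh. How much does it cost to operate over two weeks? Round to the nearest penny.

Energy = 217 W × 15.2 h/day × 14 days = 46,178 Wh = 46.18 kWh
Cost = 46.18 kWh × £0.229/kWh = £10.57

£10.57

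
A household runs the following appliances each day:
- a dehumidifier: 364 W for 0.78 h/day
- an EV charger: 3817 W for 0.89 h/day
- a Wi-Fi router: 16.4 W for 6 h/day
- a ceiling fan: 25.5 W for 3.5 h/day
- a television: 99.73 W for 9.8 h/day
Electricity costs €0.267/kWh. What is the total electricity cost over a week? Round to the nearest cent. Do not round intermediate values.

€9.06

dehumidifier: 364 W × 0.78 h × 7 d = 1,987 Wh = 1.987 kWh
EV charger: 3817 W × 0.89 h × 7 d = 23,780 Wh = 23.78 kWh
Wi-Fi router: 16.4 W × 6 h × 7 d = 689 Wh = 0.6888 kWh
ceiling fan: 25.5 W × 3.5 h × 7 d = 625 Wh = 0.6248 kWh
television: 99.73 W × 9.8 h × 7 d = 6,841 Wh = 6.841 kWh
Total energy = 1.987 + 23.78 + 0.6888 + 0.6248 + 6.841 = 33.92 kWh
Cost = 33.92 kWh × €0.267 = €9.06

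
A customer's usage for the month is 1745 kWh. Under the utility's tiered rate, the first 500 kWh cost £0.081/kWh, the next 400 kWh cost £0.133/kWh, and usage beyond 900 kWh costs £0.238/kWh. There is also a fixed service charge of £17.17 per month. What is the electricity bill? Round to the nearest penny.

First 500 kWh × £0.081 = £40.50
Next 400 kWh × £0.133 = £53.20
Remaining 845 kWh × £0.238 = £201.11
Energy charge = £294.81; + service £17.17 = £311.98

£311.98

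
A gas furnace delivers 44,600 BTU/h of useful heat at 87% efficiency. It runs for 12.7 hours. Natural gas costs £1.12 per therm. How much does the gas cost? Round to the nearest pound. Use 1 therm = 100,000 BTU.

Heat delivered = 44,600 BTU/h × 12.7 h = 566,420 BTU
Gas input = 566,420 / 0.87 = 651,057 BTU
= 651,057 / 100,000 = 6.511 therm
Cost = 6.511 × £1.12/therm = £7.29 ≈ £7

£7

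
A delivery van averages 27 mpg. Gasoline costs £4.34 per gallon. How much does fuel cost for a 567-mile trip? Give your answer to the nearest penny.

£91.14

Fuel = 567 mi / 27 mpg = 21 gal
Cost = 21 gal × £4.34/gal = £91.14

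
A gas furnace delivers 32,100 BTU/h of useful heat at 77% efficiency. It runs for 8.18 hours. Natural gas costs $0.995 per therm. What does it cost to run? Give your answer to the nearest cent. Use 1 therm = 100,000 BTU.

$3.39

Heat delivered = 32,100 BTU/h × 8.18 h = 262,578 BTU
Gas input = 262,578 / 0.77 = 341,010 BTU
= 341,010 / 100,000 = 3.41 therm
Cost = 3.41 × $0.995/therm = $3.39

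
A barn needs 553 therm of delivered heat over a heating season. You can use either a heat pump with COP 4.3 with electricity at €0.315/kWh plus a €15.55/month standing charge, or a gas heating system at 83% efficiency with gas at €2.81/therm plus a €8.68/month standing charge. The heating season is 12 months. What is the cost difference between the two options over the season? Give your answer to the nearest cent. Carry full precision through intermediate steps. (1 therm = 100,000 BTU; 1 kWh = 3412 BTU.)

€602.47

Heat load = 553 therm × 100,000 = 55,300,000 BTU
Gas: input = 55,300,000 / 0.83 = 66,626,506 BTU = 666.3 therm → 666.3 × €2.81 = €1,872.20; + 12 × €8.68 standing = €1,976.36
Heat pump: 55,300,000 BTU / 3412 = 16,210 kWh heat; / 4.3 = 3,769 kWh in → × €0.315 = €1,187.29; + 12 × €15.55 standing = €1,373.89
Difference = |€1,976.36 − €1,373.89| = €602.47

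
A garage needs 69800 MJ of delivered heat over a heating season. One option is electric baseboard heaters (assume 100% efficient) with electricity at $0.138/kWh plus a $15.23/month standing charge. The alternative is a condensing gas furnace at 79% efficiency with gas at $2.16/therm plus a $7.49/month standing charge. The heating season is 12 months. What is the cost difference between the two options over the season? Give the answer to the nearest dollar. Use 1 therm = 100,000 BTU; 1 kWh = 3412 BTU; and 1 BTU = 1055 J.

$960

Heat load = 69800 MJ = 69,800,000,000 J / 1055 = 66,161,137 BTU
Gas: input = 66,161,137 / 0.79 = 83,748,275 BTU = 837.5 therm → 837.5 × $2.16 = $1,808.96; + 12 × $7.49 standing = $1,898.84
Electric: 66,161,137 BTU / 3412 = 19,390 kWh → × $0.138 = $2,675.92; + 12 × $15.23 standing = $2,858.68
Difference = |$1,898.84 − $2,858.68| = $959.84 ≈ $960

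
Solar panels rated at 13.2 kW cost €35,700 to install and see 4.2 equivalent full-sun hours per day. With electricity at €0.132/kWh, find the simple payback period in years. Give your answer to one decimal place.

Daily generation = 13.2 kW × 4.2 h = 55.44 kWh
Annual generation = 55.44 × 365 = 20236 kWh
Annual savings = 20236 × €0.132 = €2,671.10
Payback = €35,700 / €2,671.10 = 13.4 years

13.4 years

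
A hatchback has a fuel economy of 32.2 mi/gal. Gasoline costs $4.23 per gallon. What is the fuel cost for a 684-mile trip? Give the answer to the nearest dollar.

Fuel = 684 mi / 32.2 mpg = 21.24 gal
Cost = 21.24 gal × $4.23/gal = $89.85 ≈ $90

$90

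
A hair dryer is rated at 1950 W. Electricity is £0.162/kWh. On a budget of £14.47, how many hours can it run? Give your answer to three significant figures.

45.8 h

Energy budget = £14.47 / £0.162 per kWh = 89.32 kWh = 89,321 Wh
Runtime = 89,321 Wh / 1950 W = 45.81 h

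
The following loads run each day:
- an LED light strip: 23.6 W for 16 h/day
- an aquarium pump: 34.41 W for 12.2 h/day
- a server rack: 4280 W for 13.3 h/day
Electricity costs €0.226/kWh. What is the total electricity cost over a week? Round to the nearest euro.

€91

LED light strip: 23.6 W × 16 h × 7 d = 2,643 Wh = 2.643 kWh
aquarium pump: 34.41 W × 12.2 h × 7 d = 2,939 Wh = 2.939 kWh
server rack: 4280 W × 13.3 h × 7 d = 398,468 Wh = 398.5 kWh
Total energy = 2.643 + 2.939 + 398.5 = 404 kWh
Cost = 404 kWh × €0.226 = €91.32 ≈ €91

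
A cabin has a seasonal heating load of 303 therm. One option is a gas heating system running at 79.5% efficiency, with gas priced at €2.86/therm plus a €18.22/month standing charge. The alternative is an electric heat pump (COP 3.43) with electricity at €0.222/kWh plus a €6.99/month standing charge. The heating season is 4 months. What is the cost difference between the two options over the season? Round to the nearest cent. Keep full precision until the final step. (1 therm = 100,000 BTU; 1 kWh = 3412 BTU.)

Heat load = 303 therm × 100,000 = 30,300,000 BTU
Gas: input = 30,300,000 / 0.795 = 38,113,208 BTU = 381.1 therm → 381.1 × €2.86 = €1,090.04; + 4 × €18.22 standing = €1,162.92
Heat pump: 30,300,000 BTU / 3412 = 8,880 kWh heat; / 3.43 = 2,589 kWh in → × €0.222 = €574.77; + 4 × €6.99 standing = €602.73
Difference = |€1,162.92 − €602.73| = €560.19

€560.19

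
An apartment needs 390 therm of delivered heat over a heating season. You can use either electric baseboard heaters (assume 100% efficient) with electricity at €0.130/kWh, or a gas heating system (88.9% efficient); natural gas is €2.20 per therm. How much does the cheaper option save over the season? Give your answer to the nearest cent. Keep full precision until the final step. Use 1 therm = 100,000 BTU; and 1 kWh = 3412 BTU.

€520.80

Heat load = 390 therm × 100,000 = 39,000,000 BTU
Gas: input = 39,000,000 / 0.889 = 43,869,516 BTU = 438.7 therm → 438.7 × €2.20 = €965.13
Electric: 39,000,000 BTU / 3412 = 11,430 kWh → × €0.130 = €1,485.93
Difference = |€965.13 − €1,485.93| = €520.80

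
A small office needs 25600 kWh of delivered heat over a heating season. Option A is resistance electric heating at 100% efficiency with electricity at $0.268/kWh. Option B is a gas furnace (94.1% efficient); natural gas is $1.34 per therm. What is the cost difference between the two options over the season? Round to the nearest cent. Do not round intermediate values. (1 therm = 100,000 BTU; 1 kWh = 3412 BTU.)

Heat load = 25600 kWh × 3412 = 87,347,200 BTU
Gas: input = 87,347,200 / 0.941 = 92,823,804 BTU = 928.2 therm → 928.2 × $1.34 = $1,243.84
Electric: 87,347,200 BTU / 3412 = 25,600 kWh → × $0.268 = $6,860.80
Difference = |$1,243.84 − $6,860.80| = $5,616.96

$5616.96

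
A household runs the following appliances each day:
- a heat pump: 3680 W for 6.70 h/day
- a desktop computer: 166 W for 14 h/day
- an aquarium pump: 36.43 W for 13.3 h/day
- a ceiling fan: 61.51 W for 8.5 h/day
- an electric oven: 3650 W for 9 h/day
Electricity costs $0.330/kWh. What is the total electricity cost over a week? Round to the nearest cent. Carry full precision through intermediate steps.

$140.53

heat pump: 3680 W × 6.70 h × 7 d = 172,592 Wh = 172.6 kWh
desktop computer: 166 W × 14 h × 7 d = 16,268 Wh = 16.27 kWh
aquarium pump: 36.43 W × 13.3 h × 7 d = 3,392 Wh = 3.392 kWh
ceiling fan: 61.51 W × 8.5 h × 7 d = 3,660 Wh = 3.66 kWh
electric oven: 3650 W × 9 h × 7 d = 229,950 Wh = 229.9 kWh
Total energy = 172.6 + 16.27 + 3.392 + 3.66 + 229.9 = 425.9 kWh
Cost = 425.9 kWh × $0.330 = $140.53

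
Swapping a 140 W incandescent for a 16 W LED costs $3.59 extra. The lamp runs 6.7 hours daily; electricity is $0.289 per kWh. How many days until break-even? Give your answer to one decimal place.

15.0 days

Power saved = 140 − 16 = 124 W
Daily energy saved = 124 W × 6.7 h = 830.8 Wh = 0.8308 kWh
Daily savings = 0.8308 × $0.289 = $0.2401
Payback = $3.59 / $0.2401 per day = 14.95 days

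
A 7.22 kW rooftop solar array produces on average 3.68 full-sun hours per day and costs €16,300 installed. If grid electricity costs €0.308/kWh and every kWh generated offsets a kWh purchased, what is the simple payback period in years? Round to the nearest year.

5 years

Daily generation = 7.22 kW × 3.68 h = 26.57 kWh
Annual generation = 26.57 × 365 = 9697.9 kWh
Annual savings = 9697.9 × €0.308 = €2,986.95
Payback = €16,300 / €2,986.95 = 5.46 years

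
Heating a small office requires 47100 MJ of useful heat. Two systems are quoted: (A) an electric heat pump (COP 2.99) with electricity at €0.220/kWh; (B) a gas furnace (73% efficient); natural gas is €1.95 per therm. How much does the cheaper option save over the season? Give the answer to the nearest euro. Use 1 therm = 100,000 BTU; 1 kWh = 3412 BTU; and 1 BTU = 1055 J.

€230

Heat load = 47100 MJ = 47,100,000,000 J / 1055 = 44,644,550 BTU
Gas: input = 44,644,550 / 0.73 = 61,156,917 BTU = 611.6 therm → 611.6 × €1.95 = €1,192.56
Heat pump: 44,644,550 BTU / 3412 = 13,080 kWh heat; / 2.99 = 4,376 kWh in → × €0.220 = €962.74
Difference = |€1,192.56 − €962.74| = €229.82 ≈ €230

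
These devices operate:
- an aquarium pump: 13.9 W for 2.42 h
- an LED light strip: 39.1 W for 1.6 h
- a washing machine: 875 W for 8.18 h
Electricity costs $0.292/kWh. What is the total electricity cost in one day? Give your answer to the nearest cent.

aquarium pump: 13.9 W × 2.42 h = 34 Wh = 0.03364 kWh
LED light strip: 39.1 W × 1.6 h = 63 Wh = 0.06256 kWh
washing machine: 875 W × 8.18 h = 7,158 Wh = 7.157 kWh
Total energy = 0.03364 + 0.06256 + 7.157 = 7.254 kWh
Cost = 7.254 kWh × $0.292 = $2.12

$2.12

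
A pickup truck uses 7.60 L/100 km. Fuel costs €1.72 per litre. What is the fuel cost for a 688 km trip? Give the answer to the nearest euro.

Fuel = 7.60 L/100 km × 688 km / 100 = 52.29 L
Cost = 52.29 L × €1.72/L = €89.94 ≈ €90

€90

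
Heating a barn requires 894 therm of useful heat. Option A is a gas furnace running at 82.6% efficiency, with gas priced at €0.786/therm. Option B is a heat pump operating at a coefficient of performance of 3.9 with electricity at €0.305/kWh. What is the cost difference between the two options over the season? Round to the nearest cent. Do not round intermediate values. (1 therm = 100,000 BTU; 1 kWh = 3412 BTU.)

Heat load = 894 therm × 100,000 = 89,400,000 BTU
Gas: input = 89,400,000 / 0.826 = 108,232,446 BTU = 1,082 therm → 1,082 × €0.786 = €850.71
Heat pump: 89,400,000 BTU / 3412 = 26,200 kWh heat; / 3.9 = 6,718 kWh in → × €0.305 = €2,049.10
Difference = |€850.71 − €2,049.10| = €1,198.40

€1198.40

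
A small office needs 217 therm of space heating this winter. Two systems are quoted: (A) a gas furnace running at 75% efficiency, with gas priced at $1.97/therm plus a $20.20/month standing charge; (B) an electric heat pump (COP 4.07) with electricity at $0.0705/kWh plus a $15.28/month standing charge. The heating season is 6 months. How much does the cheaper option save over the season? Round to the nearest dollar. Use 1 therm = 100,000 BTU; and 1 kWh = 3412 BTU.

$489

Heat load = 217 therm × 100,000 = 21,700,000 BTU
Gas: input = 21,700,000 / 0.75 = 28,933,333 BTU = 289.3 therm → 289.3 × $1.97 = $569.99; + 6 × $20.20 standing = $691.19
Heat pump: 21,700,000 BTU / 3412 = 6,360 kWh heat; / 4.07 = 1,563 kWh in → × $0.0705 = $110.17; + 6 × $15.28 standing = $201.85
Difference = |$691.19 − $201.85| = $489.34 ≈ $489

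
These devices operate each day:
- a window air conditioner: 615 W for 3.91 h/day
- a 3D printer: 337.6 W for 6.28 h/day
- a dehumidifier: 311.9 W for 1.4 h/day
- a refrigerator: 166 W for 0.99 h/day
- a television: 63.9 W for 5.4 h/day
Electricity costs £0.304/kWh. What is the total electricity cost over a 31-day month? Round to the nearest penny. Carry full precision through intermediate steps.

£51.56

window air conditioner: 615 W × 3.91 h × 31 d = 74,544 Wh = 74.54 kWh
3D printer: 337.6 W × 6.28 h × 31 d = 65,724 Wh = 65.72 kWh
dehumidifier: 311.9 W × 1.4 h × 31 d = 13,536 Wh = 13.54 kWh
refrigerator: 166 W × 0.99 h × 31 d = 5,095 Wh = 5.095 kWh
television: 63.9 W × 5.4 h × 31 d = 10,697 Wh = 10.7 kWh
Total energy = 74.54 + 65.72 + 13.54 + 5.095 + 10.7 = 169.6 kWh
Cost = 169.6 kWh × £0.304 = £51.56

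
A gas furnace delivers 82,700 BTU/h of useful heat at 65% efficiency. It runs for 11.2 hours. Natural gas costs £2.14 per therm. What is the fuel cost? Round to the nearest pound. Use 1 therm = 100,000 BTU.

Heat delivered = 82,700 BTU/h × 11.2 h = 926,240 BTU
Gas input = 926,240 / 0.65 = 1,424,985 BTU
= 1,424,985 / 100,000 = 14.25 therm
Cost = 14.25 × £2.14/therm = £30.49 ≈ £30

£30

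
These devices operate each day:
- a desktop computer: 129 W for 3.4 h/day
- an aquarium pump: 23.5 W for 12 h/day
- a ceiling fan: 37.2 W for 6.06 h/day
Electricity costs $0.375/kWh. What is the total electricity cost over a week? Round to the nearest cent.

$2.48

desktop computer: 129 W × 3.4 h × 7 d = 3,070 Wh = 3.07 kWh
aquarium pump: 23.5 W × 12 h × 7 d = 1,974 Wh = 1.974 kWh
ceiling fan: 37.2 W × 6.06 h × 7 d = 1,578 Wh = 1.578 kWh
Total energy = 3.07 + 1.974 + 1.578 = 6.622 kWh
Cost = 6.622 kWh × $0.375 = $2.48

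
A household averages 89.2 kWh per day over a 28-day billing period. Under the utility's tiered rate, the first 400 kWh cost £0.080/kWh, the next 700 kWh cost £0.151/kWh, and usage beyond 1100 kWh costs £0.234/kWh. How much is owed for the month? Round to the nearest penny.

£464.74

Usage = 89.2 kWh/day × 28 days = 2497.6 kWh
First 400 kWh × £0.080 = £32.00
Next 700 kWh × £0.151 = £105.70
Remaining 1397.6 kWh × £0.234 = £327.04
Total = £464.74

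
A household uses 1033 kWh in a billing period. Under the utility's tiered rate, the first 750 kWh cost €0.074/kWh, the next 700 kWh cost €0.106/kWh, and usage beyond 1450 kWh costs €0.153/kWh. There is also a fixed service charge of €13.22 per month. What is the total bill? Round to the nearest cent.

€98.72

First 750 kWh × €0.074 = €55.50
Next 283 kWh × €0.106 = €30.00
Remaining tier: 0 kWh (not reached)
Energy charge = €85.50; + service €13.22 = €98.72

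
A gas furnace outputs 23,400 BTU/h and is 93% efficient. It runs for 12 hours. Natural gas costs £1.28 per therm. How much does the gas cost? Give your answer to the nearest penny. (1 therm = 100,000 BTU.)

Heat delivered = 23,400 BTU/h × 12 h = 280,800 BTU
Gas input = 280,800 / 0.930 = 301,935 BTU
= 301,935 / 100,000 = 3.019 therm
Cost = 3.019 × £1.28/therm = £3.86

£3.86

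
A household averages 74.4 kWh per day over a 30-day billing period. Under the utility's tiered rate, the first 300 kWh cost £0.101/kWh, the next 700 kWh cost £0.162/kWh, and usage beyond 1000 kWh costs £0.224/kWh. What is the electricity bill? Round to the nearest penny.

£419.67

Usage = 74.4 kWh/day × 30 days = 2232 kWh
First 300 kWh × £0.101 = £30.30
Next 700 kWh × £0.162 = £113.40
Remaining 1232 kWh × £0.224 = £275.97
Total = £419.67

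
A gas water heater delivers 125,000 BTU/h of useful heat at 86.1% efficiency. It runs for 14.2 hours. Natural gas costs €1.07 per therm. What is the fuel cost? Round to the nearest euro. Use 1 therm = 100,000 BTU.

€22

Heat delivered = 125,000 BTU/h × 14.2 h = 1,775,000 BTU
Gas input = 1,775,000 / 0.861 = 2,061,556 BTU
= 2,061,556 / 100,000 = 20.62 therm
Cost = 20.62 × €1.07/therm = €22.06 ≈ €22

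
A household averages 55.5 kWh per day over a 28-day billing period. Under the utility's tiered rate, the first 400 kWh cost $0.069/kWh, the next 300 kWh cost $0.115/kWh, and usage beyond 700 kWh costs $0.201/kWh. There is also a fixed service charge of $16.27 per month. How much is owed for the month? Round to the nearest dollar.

Usage = 55.5 kWh/day × 28 days = 1554 kWh
First 400 kWh × $0.069 = $27.60
Next 300 kWh × $0.115 = $34.50
Remaining 854 kWh × $0.201 = $171.65
Energy charge = $233.75; + service $16.27 = $250.02 ≈ $250

$250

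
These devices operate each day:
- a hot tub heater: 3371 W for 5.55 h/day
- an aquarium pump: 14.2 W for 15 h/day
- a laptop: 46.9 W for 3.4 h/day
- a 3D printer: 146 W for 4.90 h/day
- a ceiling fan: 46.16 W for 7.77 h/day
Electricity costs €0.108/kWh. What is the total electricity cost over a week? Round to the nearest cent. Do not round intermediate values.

€15.24

hot tub heater: 3371 W × 5.55 h × 7 d = 130,963 Wh = 131 kWh
aquarium pump: 14.2 W × 15 h × 7 d = 1,491 Wh = 1.491 kWh
laptop: 46.9 W × 3.4 h × 7 d = 1,116 Wh = 1.116 kWh
3D printer: 146 W × 4.90 h × 7 d = 5,008 Wh = 5.008 kWh
ceiling fan: 46.16 W × 7.77 h × 7 d = 2,511 Wh = 2.511 kWh
Total energy = 131 + 1.491 + 1.116 + 5.008 + 2.511 = 141.1 kWh
Cost = 141.1 kWh × €0.108 = €15.24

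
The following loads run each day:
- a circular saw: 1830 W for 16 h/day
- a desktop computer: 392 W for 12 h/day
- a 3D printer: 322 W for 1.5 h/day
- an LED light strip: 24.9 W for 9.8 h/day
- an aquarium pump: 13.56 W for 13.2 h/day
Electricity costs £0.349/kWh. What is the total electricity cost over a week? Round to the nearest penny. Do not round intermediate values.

circular saw: 1830 W × 16 h × 7 d = 204,960 Wh = 205 kWh
desktop computer: 392 W × 12 h × 7 d = 32,928 Wh = 32.93 kWh
3D printer: 322 W × 1.5 h × 7 d = 3,381 Wh = 3.381 kWh
LED light strip: 24.9 W × 9.8 h × 7 d = 1,708 Wh = 1.708 kWh
aquarium pump: 13.56 W × 13.2 h × 7 d = 1,253 Wh = 1.253 kWh
Total energy = 205 + 32.93 + 3.381 + 1.708 + 1.253 = 244.2 kWh
Cost = 244.2 kWh × £0.349 = £85.24

£85.24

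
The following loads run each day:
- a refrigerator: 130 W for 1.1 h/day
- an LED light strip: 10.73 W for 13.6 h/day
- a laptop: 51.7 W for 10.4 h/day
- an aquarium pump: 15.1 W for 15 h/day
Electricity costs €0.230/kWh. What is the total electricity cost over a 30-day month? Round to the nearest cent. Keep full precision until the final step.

refrigerator: 130 W × 1.1 h × 30 d = 4,290 Wh = 4.29 kWh
LED light strip: 10.73 W × 13.6 h × 30 d = 4,378 Wh = 4.378 kWh
laptop: 51.7 W × 10.4 h × 30 d = 16,130 Wh = 16.13 kWh
aquarium pump: 15.1 W × 15 h × 30 d = 6,795 Wh = 6.795 kWh
Total energy = 4.29 + 4.378 + 16.13 + 6.795 = 31.59 kWh
Cost = 31.59 kWh × €0.230 = €7.27

€7.27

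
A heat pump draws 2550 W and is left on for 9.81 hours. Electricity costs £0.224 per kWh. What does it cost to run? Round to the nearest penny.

£5.60

Energy = 2550 W × 9.81 h = 25,016 Wh = 25.02 kWh
Cost = 25.02 kWh × £0.224/kWh = £5.60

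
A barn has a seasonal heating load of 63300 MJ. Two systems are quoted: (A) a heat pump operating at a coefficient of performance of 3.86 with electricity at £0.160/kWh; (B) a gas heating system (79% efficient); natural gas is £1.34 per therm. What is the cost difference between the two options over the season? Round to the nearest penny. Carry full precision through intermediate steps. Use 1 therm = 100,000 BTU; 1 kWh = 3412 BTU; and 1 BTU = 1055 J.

£288.81

Heat load = 63300 MJ = 63,300,000,000 J / 1055 = 60,000,000 BTU
Gas: input = 60,000,000 / 0.79 = 75,949,367 BTU = 759.5 therm → 759.5 × £1.34 = £1,017.72
Heat pump: 60,000,000 BTU / 3412 = 17,580 kWh heat; / 3.86 = 4,556 kWh in → × £0.160 = £728.91
Difference = |£1,017.72 − £728.91| = £288.81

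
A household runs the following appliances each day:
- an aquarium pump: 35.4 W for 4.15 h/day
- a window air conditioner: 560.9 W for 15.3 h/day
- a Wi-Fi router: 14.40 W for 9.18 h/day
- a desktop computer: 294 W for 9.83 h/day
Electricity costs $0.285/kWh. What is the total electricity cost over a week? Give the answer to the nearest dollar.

aquarium pump: 35.4 W × 4.15 h × 7 d = 1,028 Wh = 1.028 kWh
window air conditioner: 560.9 W × 15.3 h × 7 d = 60,072 Wh = 60.07 kWh
Wi-Fi router: 14.40 W × 9.18 h × 7 d = 925 Wh = 0.9253 kWh
desktop computer: 294 W × 9.83 h × 7 d = 20,230 Wh = 20.23 kWh
Total energy = 1.028 + 60.07 + 0.9253 + 20.23 = 82.26 kWh
Cost = 82.26 kWh × $0.285 = $23.44 ≈ $23

$23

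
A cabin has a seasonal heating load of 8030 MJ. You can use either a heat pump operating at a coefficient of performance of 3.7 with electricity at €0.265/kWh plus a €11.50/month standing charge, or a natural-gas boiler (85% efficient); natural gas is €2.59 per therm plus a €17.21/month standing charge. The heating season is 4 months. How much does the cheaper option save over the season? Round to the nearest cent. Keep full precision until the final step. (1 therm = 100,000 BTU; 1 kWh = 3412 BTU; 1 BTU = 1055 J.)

€94.99

Heat load = 8030 MJ = 8,030,000,000 J / 1055 = 7,611,374 BTU
Gas: input = 7,611,374 / 0.85 = 8,954,558 BTU = 89.55 therm → 89.55 × €2.59 = €231.92; + 4 × €17.21 standing = €300.76
Heat pump: 7,611,374 BTU / 3412 = 2,231 kWh heat; / 3.7 = 602.9 kWh in → × €0.265 = €159.77; + 4 × €11.50 standing = €205.77
Difference = |€300.76 − €205.77| = €94.99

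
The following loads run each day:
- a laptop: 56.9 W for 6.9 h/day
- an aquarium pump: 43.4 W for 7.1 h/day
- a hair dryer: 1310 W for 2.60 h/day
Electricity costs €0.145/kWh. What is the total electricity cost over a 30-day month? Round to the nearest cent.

laptop: 56.9 W × 6.9 h × 30 d = 11,778 Wh = 11.78 kWh
aquarium pump: 43.4 W × 7.1 h × 30 d = 9,244 Wh = 9.244 kWh
hair dryer: 1310 W × 2.60 h × 30 d = 102,180 Wh = 102.2 kWh
Total energy = 11.78 + 9.244 + 102.2 = 123.2 kWh
Cost = 123.2 kWh × €0.145 = €17.86

€17.86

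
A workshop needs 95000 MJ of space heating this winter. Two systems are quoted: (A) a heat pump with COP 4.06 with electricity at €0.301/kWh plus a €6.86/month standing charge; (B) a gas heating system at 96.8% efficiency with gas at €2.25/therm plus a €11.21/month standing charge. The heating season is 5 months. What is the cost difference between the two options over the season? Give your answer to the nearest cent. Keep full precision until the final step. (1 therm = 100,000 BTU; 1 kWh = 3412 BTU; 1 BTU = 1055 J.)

Heat load = 95000 MJ = 95,000,000,000 J / 1055 = 90,047,393 BTU
Gas: input = 90,047,393 / 0.968 = 93,024,167 BTU = 930.2 therm → 930.2 × €2.25 = €2,093.04; + 5 × €11.21 standing = €2,149.09
Heat pump: 90,047,393 BTU / 3412 = 26,390 kWh heat; / 4.06 = 6,500 kWh in → × €0.301 = €1,956.60; + 5 × €6.86 standing = €1,990.90
Difference = |€2,149.09 − €1,990.90| = €158.19

€158.19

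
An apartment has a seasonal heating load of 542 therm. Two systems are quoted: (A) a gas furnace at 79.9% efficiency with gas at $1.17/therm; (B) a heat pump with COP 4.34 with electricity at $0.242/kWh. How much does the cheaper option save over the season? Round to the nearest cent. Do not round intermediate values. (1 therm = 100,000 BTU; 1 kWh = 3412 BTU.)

$92.09

Heat load = 542 therm × 100,000 = 54,200,000 BTU
Gas: input = 54,200,000 / 0.799 = 67,834,793 BTU = 678.3 therm → 678.3 × $1.17 = $793.67
Heat pump: 54,200,000 BTU / 3412 = 15,890 kWh heat; / 4.34 = 3,660 kWh in → × $0.242 = $885.76
Difference = |$793.67 − $885.76| = $92.09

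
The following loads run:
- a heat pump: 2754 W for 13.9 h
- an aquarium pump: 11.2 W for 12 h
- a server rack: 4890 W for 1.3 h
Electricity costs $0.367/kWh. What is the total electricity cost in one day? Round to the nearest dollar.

heat pump: 2754 W × 13.9 h = 38,281 Wh = 38.28 kWh
aquarium pump: 11.2 W × 12 h = 134 Wh = 0.1344 kWh
server rack: 4890 W × 1.3 h = 6,357 Wh = 6.357 kWh
Total energy = 38.28 + 0.1344 + 6.357 = 44.77 kWh
Cost = 44.77 kWh × $0.367 = $16.43 ≈ $16

$16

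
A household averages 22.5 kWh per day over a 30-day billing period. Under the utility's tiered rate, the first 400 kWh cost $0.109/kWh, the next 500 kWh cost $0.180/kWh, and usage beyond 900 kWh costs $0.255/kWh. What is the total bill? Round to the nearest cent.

Usage = 22.5 kWh/day × 30 days = 675 kWh
First 400 kWh × $0.109 = $43.60
Next 275 kWh × $0.180 = $49.50
Remaining tier: 0 kWh (not reached)
Total = $93.10

$93.10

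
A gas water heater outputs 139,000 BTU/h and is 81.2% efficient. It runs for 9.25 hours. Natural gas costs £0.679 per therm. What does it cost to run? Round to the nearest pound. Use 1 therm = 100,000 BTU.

Heat delivered = 139,000 BTU/h × 9.25 h = 1,285,750 BTU
Gas input = 1,285,750 / 0.812 = 1,583,436 BTU
= 1,583,436 / 100,000 = 15.83 therm
Cost = 15.83 × £0.679/therm = £10.75 ≈ £11

£11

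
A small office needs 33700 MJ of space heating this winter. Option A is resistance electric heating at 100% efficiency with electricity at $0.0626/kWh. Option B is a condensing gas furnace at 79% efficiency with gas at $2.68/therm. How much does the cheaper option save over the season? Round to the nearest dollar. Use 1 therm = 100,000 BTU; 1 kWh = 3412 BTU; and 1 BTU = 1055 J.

Heat load = 33700 MJ = 33,700,000,000 J / 1055 = 31,943,128 BTU
Gas: input = 31,943,128 / 0.79 = 40,434,339 BTU = 404.3 therm → 404.3 × $2.68 = $1,083.64
Electric: 31,943,128 BTU / 3412 = 9,362 kWh → × $0.0626 = $586.06
Difference = |$1,083.64 − $586.06| = $497.58 ≈ $498

$498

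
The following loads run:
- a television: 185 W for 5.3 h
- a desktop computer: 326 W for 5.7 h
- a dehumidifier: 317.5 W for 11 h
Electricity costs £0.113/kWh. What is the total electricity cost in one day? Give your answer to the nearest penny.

television: 185 W × 5.3 h = 980 Wh = 0.9805 kWh
desktop computer: 326 W × 5.7 h = 1,858 Wh = 1.858 kWh
dehumidifier: 317.5 W × 11 h = 3,492 Wh = 3.493 kWh
Total energy = 0.9805 + 1.858 + 3.493 = 6.331 kWh
Cost = 6.331 kWh × £0.113 = £0.72

£0.72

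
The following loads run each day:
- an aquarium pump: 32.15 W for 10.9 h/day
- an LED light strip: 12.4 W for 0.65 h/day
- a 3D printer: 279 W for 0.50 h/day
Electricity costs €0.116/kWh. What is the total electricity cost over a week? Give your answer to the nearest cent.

aquarium pump: 32.15 W × 10.9 h × 7 d = 2,453 Wh = 2.453 kWh
LED light strip: 12.4 W × 0.65 h × 7 d = 56 Wh = 0.05642 kWh
3D printer: 279 W × 0.50 h × 7 d = 976 Wh = 0.9765 kWh
Total energy = 2.453 + 0.05642 + 0.9765 = 3.486 kWh
Cost = 3.486 kWh × €0.116 = €0.40

€0.40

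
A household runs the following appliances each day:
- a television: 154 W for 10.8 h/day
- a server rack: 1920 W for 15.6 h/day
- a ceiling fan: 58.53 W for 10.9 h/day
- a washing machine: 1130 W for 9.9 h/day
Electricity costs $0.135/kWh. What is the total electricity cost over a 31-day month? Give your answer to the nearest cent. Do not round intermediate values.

television: 154 W × 10.8 h × 31 d = 51,559 Wh = 51.56 kWh
server rack: 1920 W × 15.6 h × 31 d = 928,512 Wh = 928.5 kWh
ceiling fan: 58.53 W × 10.9 h × 31 d = 19,777 Wh = 19.78 kWh
washing machine: 1130 W × 9.9 h × 31 d = 346,797 Wh = 346.8 kWh
Total energy = 51.56 + 928.5 + 19.78 + 346.8 = 1,347 kWh
Cost = 1,347 kWh × $0.135 = $181.80

$181.80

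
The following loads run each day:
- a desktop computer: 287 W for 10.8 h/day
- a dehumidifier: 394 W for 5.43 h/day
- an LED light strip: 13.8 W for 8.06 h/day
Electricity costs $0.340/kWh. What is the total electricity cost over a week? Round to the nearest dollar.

$13

desktop computer: 287 W × 10.8 h × 7 d = 21,697 Wh = 21.7 kWh
dehumidifier: 394 W × 5.43 h × 7 d = 14,976 Wh = 14.98 kWh
LED light strip: 13.8 W × 8.06 h × 7 d = 779 Wh = 0.7786 kWh
Total energy = 21.7 + 14.98 + 0.7786 = 37.45 kWh
Cost = 37.45 kWh × $0.340 = $12.73 ≈ $13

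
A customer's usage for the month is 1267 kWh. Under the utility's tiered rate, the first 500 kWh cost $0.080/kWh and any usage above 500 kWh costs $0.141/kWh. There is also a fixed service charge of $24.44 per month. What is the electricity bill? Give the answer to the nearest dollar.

First 500 kWh × $0.080 = $40.00
Remaining 767 kWh × $0.141 = $108.15
Energy charge = $148.15; + service $24.44 = $172.59 ≈ $173

$173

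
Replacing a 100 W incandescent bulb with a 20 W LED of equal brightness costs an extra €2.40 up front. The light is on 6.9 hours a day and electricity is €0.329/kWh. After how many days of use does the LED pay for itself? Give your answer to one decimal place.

Power saved = 100 − 20 = 80 W
Daily energy saved = 80 W × 6.9 h = 552 Wh = 0.552 kWh
Daily savings = 0.552 × €0.329 = €0.1816
Payback = €2.40 / €0.1816 per day = 13.22 days

13.2 days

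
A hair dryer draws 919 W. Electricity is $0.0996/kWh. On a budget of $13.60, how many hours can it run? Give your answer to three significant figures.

Energy budget = $13.60 / $0.0996 per kWh = 136.5 kWh = 136,546 Wh
Runtime = 136,546 Wh / 919 W = 148.6 h

149 h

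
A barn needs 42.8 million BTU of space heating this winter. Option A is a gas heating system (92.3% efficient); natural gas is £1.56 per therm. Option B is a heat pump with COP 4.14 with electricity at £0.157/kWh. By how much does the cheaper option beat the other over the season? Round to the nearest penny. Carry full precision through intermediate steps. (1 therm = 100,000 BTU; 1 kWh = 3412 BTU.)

Heat load = 42.8 × 10⁶ BTU = 42,800,000 BTU
Gas: input = 42,800,000 / 0.923 = 46,370,531 BTU = 463.7 therm → 463.7 × £1.56 = £723.38
Heat pump: 42,800,000 BTU / 3412 = 12,540 kWh heat; / 4.14 = 3,030 kWh in → × £0.157 = £475.70
Difference = |£723.38 − £475.70| = £247.68

£247.68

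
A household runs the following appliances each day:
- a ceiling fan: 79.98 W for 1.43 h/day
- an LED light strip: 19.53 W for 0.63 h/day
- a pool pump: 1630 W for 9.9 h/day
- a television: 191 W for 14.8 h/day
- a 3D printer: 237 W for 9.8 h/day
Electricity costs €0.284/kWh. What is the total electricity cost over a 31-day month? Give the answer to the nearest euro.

ceiling fan: 79.98 W × 1.43 h × 31 d = 3,546 Wh = 3.546 kWh
LED light strip: 19.53 W × 0.63 h × 31 d = 381 Wh = 0.3814 kWh
pool pump: 1630 W × 9.9 h × 31 d = 500,247 Wh = 500.2 kWh
television: 191 W × 14.8 h × 31 d = 87,631 Wh = 87.63 kWh
3D printer: 237 W × 9.8 h × 31 d = 72,001 Wh = 72 kWh
Total energy = 3.546 + 0.3814 + 500.2 + 87.63 + 72 = 663.8 kWh
Cost = 663.8 kWh × €0.284 = €188.52 ≈ €189

€189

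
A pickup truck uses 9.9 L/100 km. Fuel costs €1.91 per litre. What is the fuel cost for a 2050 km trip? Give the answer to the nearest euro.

Fuel = 9.9 L/100 km × 2050 km / 100 = 202.9 L
Cost = 202.9 L × €1.91/L = €387.63 ≈ €388

€388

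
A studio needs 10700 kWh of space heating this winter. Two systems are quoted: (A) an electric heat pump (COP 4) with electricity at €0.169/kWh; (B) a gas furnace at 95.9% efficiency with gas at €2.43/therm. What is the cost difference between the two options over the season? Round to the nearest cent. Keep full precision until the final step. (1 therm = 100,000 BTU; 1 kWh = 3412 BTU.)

Heat load = 10700 kWh × 3412 = 36,508,400 BTU
Gas: input = 36,508,400 / 0.959 = 38,069,239 BTU = 380.7 therm → 380.7 × €2.43 = €925.08
Heat pump: 36,508,400 BTU / 3412 = 10,700 kWh heat; / 4 = 2,675 kWh in → × €0.169 = €452.08
Difference = |€925.08 − €452.08| = €473.01

€473.01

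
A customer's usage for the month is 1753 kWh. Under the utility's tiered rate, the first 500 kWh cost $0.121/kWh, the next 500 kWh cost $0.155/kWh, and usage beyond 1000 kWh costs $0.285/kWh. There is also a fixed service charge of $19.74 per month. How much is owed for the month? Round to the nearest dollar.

$372

First 500 kWh × $0.121 = $60.50
Next 500 kWh × $0.155 = $77.50
Remaining 753 kWh × $0.285 = $214.60
Energy charge = $352.61; + service $19.74 = $372.35 ≈ $372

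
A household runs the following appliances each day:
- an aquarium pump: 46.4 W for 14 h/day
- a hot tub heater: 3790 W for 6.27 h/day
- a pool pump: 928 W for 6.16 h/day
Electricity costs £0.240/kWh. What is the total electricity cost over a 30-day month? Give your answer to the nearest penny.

£216.93

aquarium pump: 46.4 W × 14 h × 30 d = 19,488 Wh = 19.49 kWh
hot tub heater: 3790 W × 6.27 h × 30 d = 712,899 Wh = 712.9 kWh
pool pump: 928 W × 6.16 h × 30 d = 171,494 Wh = 171.5 kWh
Total energy = 19.49 + 712.9 + 171.5 = 903.9 kWh
Cost = 903.9 kWh × £0.240 = £216.93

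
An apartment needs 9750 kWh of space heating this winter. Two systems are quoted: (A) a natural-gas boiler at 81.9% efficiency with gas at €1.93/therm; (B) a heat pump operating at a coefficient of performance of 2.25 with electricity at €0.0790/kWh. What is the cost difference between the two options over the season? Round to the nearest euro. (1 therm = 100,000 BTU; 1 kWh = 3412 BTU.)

€442

Heat load = 9750 kWh × 3412 = 33,267,000 BTU
Gas: input = 33,267,000 / 0.819 = 40,619,048 BTU = 406.2 therm → 406.2 × €1.93 = €783.95
Heat pump: 33,267,000 BTU / 3412 = 9,750 kWh heat; / 2.25 = 4,333 kWh in → × €0.0790 = €342.33
Difference = |€783.95 − €342.33| = €441.61 ≈ €442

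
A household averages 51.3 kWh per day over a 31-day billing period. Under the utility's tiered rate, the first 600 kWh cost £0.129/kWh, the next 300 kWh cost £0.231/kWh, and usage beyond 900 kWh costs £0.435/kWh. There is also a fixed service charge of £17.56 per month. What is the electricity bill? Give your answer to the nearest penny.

Usage = 51.3 kWh/day × 31 days = 1590.3 kWh
First 600 kWh × £0.129 = £77.40
Next 300 kWh × £0.231 = £69.30
Remaining 690.3 kWh × £0.435 = £300.28
Energy charge = £446.98; + service £17.56 = £464.54

£464.54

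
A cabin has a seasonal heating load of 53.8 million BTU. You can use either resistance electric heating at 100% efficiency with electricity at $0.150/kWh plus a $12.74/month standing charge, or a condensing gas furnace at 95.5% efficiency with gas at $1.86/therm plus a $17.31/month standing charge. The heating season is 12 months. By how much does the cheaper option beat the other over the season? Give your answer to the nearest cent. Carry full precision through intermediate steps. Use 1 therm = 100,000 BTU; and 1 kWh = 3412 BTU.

$1262.51

Heat load = 53.8 × 10⁶ BTU = 53,800,000 BTU
Gas: input = 53,800,000 / 0.955 = 56,335,079 BTU = 563.4 therm → 563.4 × $1.86 = $1,047.83; + 12 × $17.31 standing = $1,255.55
Electric: 53,800,000 BTU / 3412 = 15,770 kWh → × $0.150 = $2,365.18; + 12 × $12.74 standing = $2,518.06
Difference = |$1,255.55 − $2,518.06| = $1,262.51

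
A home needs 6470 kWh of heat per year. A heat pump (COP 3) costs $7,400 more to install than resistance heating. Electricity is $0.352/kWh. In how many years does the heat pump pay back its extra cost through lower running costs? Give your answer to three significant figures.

Resistance: 6470 kWh × $0.352 = $2,277.44/yr
Heat pump: 6470 / 3 = 2157 kWh in → × $0.352 = $759.15/yr
Annual savings = $1,518.29
Payback = $7,400 / $1,518.29 = 4.87 years

4.87 years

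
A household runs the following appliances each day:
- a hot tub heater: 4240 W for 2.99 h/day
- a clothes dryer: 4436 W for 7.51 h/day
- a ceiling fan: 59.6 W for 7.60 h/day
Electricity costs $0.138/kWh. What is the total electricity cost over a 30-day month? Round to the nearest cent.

$192.28

hot tub heater: 4240 W × 2.99 h × 30 d = 380,328 Wh = 380.3 kWh
clothes dryer: 4436 W × 7.51 h × 30 d = 999,431 Wh = 999.4 kWh
ceiling fan: 59.6 W × 7.60 h × 30 d = 13,589 Wh = 13.59 kWh
Total energy = 380.3 + 999.4 + 13.59 = 1,393 kWh
Cost = 1,393 kWh × $0.138 = $192.28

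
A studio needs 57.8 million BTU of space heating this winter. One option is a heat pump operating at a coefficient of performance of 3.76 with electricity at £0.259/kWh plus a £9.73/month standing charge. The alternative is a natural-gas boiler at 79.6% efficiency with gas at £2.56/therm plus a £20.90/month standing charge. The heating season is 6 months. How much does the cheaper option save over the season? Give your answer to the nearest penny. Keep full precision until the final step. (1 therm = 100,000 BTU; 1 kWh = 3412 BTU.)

£759.02

Heat load = 57.8 × 10⁶ BTU = 57,800,000 BTU
Gas: input = 57,800,000 / 0.796 = 72,613,065 BTU = 726.1 therm → 726.1 × £2.56 = £1,858.89; + 6 × £20.90 standing = £1,984.29
Heat pump: 57,800,000 BTU / 3412 = 16,940 kWh heat; / 3.76 = 4,505 kWh in → × £0.259 = £1,166.89; + 6 × £9.73 standing = £1,225.27
Difference = |£1,984.29 − £1,225.27| = £759.02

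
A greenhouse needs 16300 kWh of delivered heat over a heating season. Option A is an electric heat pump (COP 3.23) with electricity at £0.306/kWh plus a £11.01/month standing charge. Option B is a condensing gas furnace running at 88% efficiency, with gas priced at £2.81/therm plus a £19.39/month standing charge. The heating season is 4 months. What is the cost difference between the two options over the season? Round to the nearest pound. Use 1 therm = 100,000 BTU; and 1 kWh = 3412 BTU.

£265

Heat load = 16300 kWh × 3412 = 55,615,600 BTU
Gas: input = 55,615,600 / 0.88 = 63,199,545 BTU = 632 therm → 632 × £2.81 = £1,775.91; + 4 × £19.39 standing = £1,853.47
Heat pump: 55,615,600 BTU / 3412 = 16,300 kWh heat; / 3.23 = 5,046 kWh in → × £0.306 = £1,544.21; + 4 × £11.01 standing = £1,588.25
Difference = |£1,853.47 − £1,588.25| = £265.22 ≈ £265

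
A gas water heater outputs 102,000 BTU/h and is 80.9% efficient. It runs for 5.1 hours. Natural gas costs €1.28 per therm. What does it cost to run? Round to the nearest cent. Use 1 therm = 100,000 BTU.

Heat delivered = 102,000 BTU/h × 5.1 h = 520,200 BTU
Gas input = 520,200 / 0.809 = 643,016 BTU
= 643,016 / 100,000 = 6.43 therm
Cost = 6.43 × €1.28/therm = €8.23

€8.23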